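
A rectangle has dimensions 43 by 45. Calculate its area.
Area = length * width
Area = 43 * 45
Area = 1935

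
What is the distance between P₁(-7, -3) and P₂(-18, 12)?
Using the distance formula: d = sqrt((x₂-x₁)² + (y₂-y₁)²)
dx = (-18) - (-7) = -11
dy = 12 - (-3) = 15
d = sqrt((-11)² + 15²) = sqrt(121 + 225) = sqrt(346) = 18.60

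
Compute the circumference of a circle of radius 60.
Circumference = 2 * pi * r
Circumference = 2 * pi * 60
Circumference = 376.99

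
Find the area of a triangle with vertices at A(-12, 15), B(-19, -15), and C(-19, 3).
Using the coordinate formula: Area = (1/2)|x₁(y₂-y₃) + x₂(y₃-y₁) + x₃(y₁-y₂)|
Area = (1/2)|(-12)((-15)-3) + (-19)(3-15) + (-19)(15-(-15))|
Area = (1/2)|(-12)*(-18) + (-19)*(-12) + (-19)*30|
Area = (1/2)|216 + 228 + (-570)|
Area = (1/2)*126 = 63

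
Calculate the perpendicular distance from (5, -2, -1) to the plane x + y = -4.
d = |1(5) + 1(-2) + 0(-1) - (-4)| / √(1² + 1² + 0²) = 7/√2 = 4.95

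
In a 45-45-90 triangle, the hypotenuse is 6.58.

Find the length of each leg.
In a 45-45-90 triangle, hypotenuse = leg·√2  →  leg = hypotenuse/√2
leg = 6.58/√2 = 4.653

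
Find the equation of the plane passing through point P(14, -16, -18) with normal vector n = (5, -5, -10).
d = n·P = (5)(14) + (-5)(-16) + (-10)(-18) = 330
Plane: 5x - 5y - 10z = 330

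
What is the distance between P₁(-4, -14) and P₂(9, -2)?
Using the distance formula: d = sqrt((x₂-x₁)² + (y₂-y₁)²)
dx = 9 - (-4) = 13
dy = (-2) - (-14) = 12
d = sqrt(13² + 12²) = sqrt(169 + 144) = sqrt(313) = 17.69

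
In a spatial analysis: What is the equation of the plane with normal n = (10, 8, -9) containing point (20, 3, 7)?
d = n·P = (10)(20) + (8)(3) + (-9)(7) = 161
Plane: 10x + 8y - 9z = 161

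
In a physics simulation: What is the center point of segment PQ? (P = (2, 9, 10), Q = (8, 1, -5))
Midpoint = ((2+8)/2, (9+1)/2, (10-5)/2) = (5, 5, 2.5)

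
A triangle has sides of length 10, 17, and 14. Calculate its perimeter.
Perimeter = sum of all sides
Perimeter = 10 + 17 + 14
Perimeter = 41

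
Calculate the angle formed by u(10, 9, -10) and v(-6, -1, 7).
u·v = -139, |u|² = 281, |v|² = 86
cos θ = -139/√24166 ≈ -0.8942
θ ≈ 153.4°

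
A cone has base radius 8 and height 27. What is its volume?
Volume = (1/3) * pi * r² * h
Volume = (1/3) * pi * 8² * 27
Volume = (1/3) * pi * 64 * 27
Volume = (1/3) * pi * 1728
Volume = 1809.56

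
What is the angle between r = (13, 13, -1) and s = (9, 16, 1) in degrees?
r·s = 324, |r|² = 339, |s|² = 338
cos θ = 324/√114582 ≈ 0.9572
θ ≈ 16.83°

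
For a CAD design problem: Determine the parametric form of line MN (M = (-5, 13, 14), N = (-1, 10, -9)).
Direction vector d = N - M = (4, -3, -23)
x = -5 + 4t, y = 13 - 3t, z = 14 - 23t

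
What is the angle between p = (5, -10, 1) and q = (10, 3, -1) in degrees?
p·q = 19, |p|² = 126, |q|² = 110
cos θ = 19/√13860 ≈ 0.1614
θ ≈ 80.71°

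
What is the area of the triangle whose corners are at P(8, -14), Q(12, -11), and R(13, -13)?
Using the coordinate formula: Area = (1/2)|x₁(y₂-y₃) + x₂(y₃-y₁) + x₃(y₁-y₂)|
Area = (1/2)|8((-11)-(-13)) + 12((-13)-(-14)) + 13((-14)-(-11))|
Area = (1/2)|8*2 + 12*1 + 13*(-3)|
Area = (1/2)|16 + 12 + (-39)|
Area = (1/2)*11 = 5.50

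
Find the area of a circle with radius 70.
Area = pi * r²
Area = pi * 70²
Area = pi * 4900
Area = 15393.80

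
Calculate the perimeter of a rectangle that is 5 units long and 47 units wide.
Perimeter = 2 * (length + width)
Perimeter = 2 * (5 + 47)
Perimeter = 2 * 52
Perimeter = 104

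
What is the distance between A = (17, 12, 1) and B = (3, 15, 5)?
d = √[(-14)² + (3)² + (4)²] = √221 = 14.87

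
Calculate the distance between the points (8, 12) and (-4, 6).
Using the distance formula: d = sqrt((x₂-x₁)² + (y₂-y₁)²)
dx = (-4) - 8 = -12
dy = 6 - 12 = -6
d = sqrt((-12)² + (-6)²) = sqrt(144 + 36) = sqrt(180) = 13.42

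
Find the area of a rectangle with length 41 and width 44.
Area = length * width
Area = 41 * 44
Area = 1804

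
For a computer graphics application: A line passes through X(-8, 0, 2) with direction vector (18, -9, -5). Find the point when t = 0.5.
P(0.5) = (-8 + 18(0.5), 0 + (-9)(0.5), 2 + (-5)(0.5)) = (1, -4.5, -0.5)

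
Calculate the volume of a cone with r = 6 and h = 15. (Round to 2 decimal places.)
Volume = (1/3) * pi * r² * h
Volume = (1/3) * pi * 6² * 15
Volume = (1/3) * pi * 36 * 15
Volume = (1/3) * pi * 540
Volume = 565.49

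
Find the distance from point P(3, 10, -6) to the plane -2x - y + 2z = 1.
d = |(-2)(3) + (-1)(10) + 2(-6) - (1)| / √((-2)² + (-1)² + 2²) = 29/√9 = 9.667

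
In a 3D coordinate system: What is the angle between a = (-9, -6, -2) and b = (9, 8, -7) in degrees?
a·b = -115, |a|² = 121, |b|² = 194
cos θ = -115/√23474 ≈ -0.7506
θ ≈ 138.6°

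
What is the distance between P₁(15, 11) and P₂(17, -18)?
Using the distance formula: d = sqrt((x₂-x₁)² + (y₂-y₁)²)
dx = 17 - 15 = 2
dy = (-18) - 11 = -29
d = sqrt(2² + (-29)²) = sqrt(4 + 841) = sqrt(845) = 29.07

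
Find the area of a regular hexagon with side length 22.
For a regular 6-gon with side length s = 22:
Apothem a = s / (2*tan(pi/6)) = 22 / (2*tan(pi/6)) ≈ 19.0526
Perimeter P = 6 * 22 = 132
Area = (1/2) * P * a = (1/2) * 132 * 19.0526 = 1257.47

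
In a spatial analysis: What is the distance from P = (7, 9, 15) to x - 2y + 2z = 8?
d = |1(7) + (-2)(9) + 2(15) - (8)| / √(1² + (-2)² + 2²) = 11/√9 = 3.667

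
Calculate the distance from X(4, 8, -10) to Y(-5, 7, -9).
d = √[(-9)² + (-1)² + (1)²] = √83 = 9.11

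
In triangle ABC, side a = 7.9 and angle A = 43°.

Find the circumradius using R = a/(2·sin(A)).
R = a/(2·sin(A)) = 7.9/(2·sin(43°))
R = 7.9/(2·0.681998) = 7.9/1.363997 = 5.792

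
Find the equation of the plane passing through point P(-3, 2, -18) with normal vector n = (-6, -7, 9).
d = n·P = (-6)(-3) + (-7)(2) + (9)(-18) = -158
Plane: -6x - 7y + 9z = -158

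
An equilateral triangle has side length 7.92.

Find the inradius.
For an equilateral triangle, r = s/(2√3) where s is the side.
r = 7.92/(2√3) = 7.92/3.464102 = 2.286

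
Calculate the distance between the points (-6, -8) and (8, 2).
Using the distance formula: d = sqrt((x₂-x₁)² + (y₂-y₁)²)
dx = 8 - (-6) = 14
dy = 2 - (-8) = 10
d = sqrt(14² + 10²) = sqrt(196 + 100) = sqrt(296) = 17.20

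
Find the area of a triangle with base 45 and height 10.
Area = (1/2) * base * height
Area = (1/2) * 45 * 10
Area = 225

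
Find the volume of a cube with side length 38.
Volume = s³
Volume = 38³
Volume = 54872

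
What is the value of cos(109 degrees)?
cos(109 degrees) = -0.3256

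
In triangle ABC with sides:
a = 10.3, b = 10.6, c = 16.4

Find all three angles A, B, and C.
By the law of cosines:
cos(A) = (b² + c² - a²)/(2bc) = 0.791619  →  A = 37.66°
cos(B) = (a² + c² - b²)/(2ac) = 0.777557  →  B = 38.96°
cos(C) = (a² + b² - c²)/(2ab) = -0.231315  →  C = 103.4°
Check: A + B + C = 180.0° ✓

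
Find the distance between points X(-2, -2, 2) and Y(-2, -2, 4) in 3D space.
d = √[(0)² + (0)² + (2)²] = √4 = 2.0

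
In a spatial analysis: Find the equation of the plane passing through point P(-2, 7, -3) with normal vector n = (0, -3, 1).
d = n·P = (0)(-2) + (-3)(7) + (1)(-3) = -24
Plane: -3y + z = -24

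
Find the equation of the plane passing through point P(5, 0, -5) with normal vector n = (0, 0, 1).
d = n·P = (0)(5) + (0)(0) + (1)(-5) = -5
Plane: z = -5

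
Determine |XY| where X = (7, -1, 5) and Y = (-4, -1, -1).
d = √[(-11)² + (0)² + (-6)²] = √157 = 12.53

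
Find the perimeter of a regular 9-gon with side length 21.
Perimeter = number of sides * side length
Perimeter = 9 * 21
Perimeter = 189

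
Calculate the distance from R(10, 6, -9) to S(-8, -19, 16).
d = √[(-18)² + (-25)² + (25)²] = √1574 = 39.67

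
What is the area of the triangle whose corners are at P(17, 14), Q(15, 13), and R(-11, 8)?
Using the coordinate formula: Area = (1/2)|x₁(y₂-y₃) + x₂(y₃-y₁) + x₃(y₁-y₂)|
Area = (1/2)|17(13-8) + 15(8-14) + (-11)(14-13)|
Area = (1/2)|17*5 + 15*(-6) + (-11)*1|
Area = (1/2)|85 + (-90) + (-11)|
Area = (1/2)*16 = 8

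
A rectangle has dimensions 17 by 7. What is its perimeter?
Perimeter = 2 * (length + width)
Perimeter = 2 * (17 + 7)
Perimeter = 2 * 24
Perimeter = 48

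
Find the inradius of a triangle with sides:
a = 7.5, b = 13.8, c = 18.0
s = (a+b+c)/2 = (7.5+13.8+18.0)/2 = 19.65
Area = √(s(s-a)(s-b)(s-c)) = √(19.65·12.15·5.85·1.65) = 48.0053
r = Area/s = 48.0053/19.65 = 2.443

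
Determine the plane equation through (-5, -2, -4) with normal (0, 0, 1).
d = n·P = (0)(-5) + (0)(-2) + (1)(-4) = -4
Plane: z = -4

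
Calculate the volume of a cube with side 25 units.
Volume = s³
Volume = 25³
Volume = 15625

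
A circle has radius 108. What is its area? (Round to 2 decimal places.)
Area = pi * r²
Area = pi * 108²
Area = pi * 11664
Area = 36643.54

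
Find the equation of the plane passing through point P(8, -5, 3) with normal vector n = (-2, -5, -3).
d = n·P = (-2)(8) + (-5)(-5) + (-3)(3) = 0
Plane: -2x - 5y - 3z = 0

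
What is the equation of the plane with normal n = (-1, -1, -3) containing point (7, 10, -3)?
d = n·P = (-1)(7) + (-1)(10) + (-3)(-3) = -8
Plane: -x - y - 3z = -8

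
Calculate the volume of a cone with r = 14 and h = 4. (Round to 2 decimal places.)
Volume = (1/3) * pi * r² * h
Volume = (1/3) * pi * 14² * 4
Volume = (1/3) * pi * 196 * 4
Volume = (1/3) * pi * 784
Volume = 821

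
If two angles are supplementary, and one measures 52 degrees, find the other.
Supplementary angles sum to 180 degrees.
Other angle = 180 - 52
Other angle = 128 degrees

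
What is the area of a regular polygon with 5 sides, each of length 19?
For a regular 5-gon with side length s = 19:
Apothem a = s / (2*tan(pi/5)) = 19 / (2*tan(pi/5)) ≈ 13.0756
Perimeter P = 5 * 19 = 95
Area = (1/2) * P * a = (1/2) * 95 * 13.0756 = 621.09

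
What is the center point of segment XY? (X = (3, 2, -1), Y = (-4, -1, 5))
Midpoint = ((3-4)/2, (2-1)/2, (-1+5)/2) = (-0.5, 0.5, 2)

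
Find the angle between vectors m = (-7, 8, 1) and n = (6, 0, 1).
m·n = -41, |m|² = 114, |n|² = 37
cos θ = -41/√4218 ≈ -0.6313
θ ≈ 129.1°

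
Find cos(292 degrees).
cos(292 degrees) = 0.3746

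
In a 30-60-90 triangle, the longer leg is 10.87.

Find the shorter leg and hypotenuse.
In a 30-60-90 triangle, sides are in ratio 1 : √3 : 2.
Long leg = short leg·√3  →  short leg = 10.87/√3 = 6.276
Hypotenuse = 2·(short leg) = 2·10.87/√3 = 12.55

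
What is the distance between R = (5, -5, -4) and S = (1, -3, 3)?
d = √[(-4)² + (2)² + (7)²] = √69 = 8.307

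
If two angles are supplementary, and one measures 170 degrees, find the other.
Supplementary angles sum to 180 degrees.
Other angle = 180 - 170
Other angle = 10 degrees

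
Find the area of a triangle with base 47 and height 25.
Area = (1/2) * base * height
Area = (1/2) * 47 * 25
Area = 587.50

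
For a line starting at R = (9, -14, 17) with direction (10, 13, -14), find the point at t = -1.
P(-1) = (9 + 10(-1), -14 + 13(-1), 17 + (-14)(-1)) = (-1, -27, 31)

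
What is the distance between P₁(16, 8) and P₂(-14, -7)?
Using the distance formula: d = sqrt((x₂-x₁)² + (y₂-y₁)²)
dx = (-14) - 16 = -30
dy = (-7) - 8 = -15
d = sqrt((-30)² + (-15)²) = sqrt(900 + 225) = sqrt(1125) = 33.54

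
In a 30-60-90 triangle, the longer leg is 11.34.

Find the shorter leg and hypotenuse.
In a 30-60-90 triangle, sides are in ratio 1 : √3 : 2.
Long leg = short leg·√3  →  short leg = 11.34/√3 = 6.547
Hypotenuse = 2·(short leg) = 2·11.34/√3 = 13.09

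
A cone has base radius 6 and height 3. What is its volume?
Volume = (1/3) * pi * r² * h
Volume = (1/3) * pi * 6² * 3
Volume = (1/3) * pi * 36 * 3
Volume = (1/3) * pi * 108
Volume = 113.10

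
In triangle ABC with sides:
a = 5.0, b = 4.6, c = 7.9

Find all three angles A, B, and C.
By the law of cosines:
cos(A) = (b² + c² - a²)/(2bc) = 0.805861  →  A = 36.31°
cos(B) = (a² + c² - b²)/(2ac) = 0.838608  →  B = 33.01°
cos(C) = (a² + b² - c²)/(2ab) = -0.353261  →  C = 110.7°
Check: A + B + C = 180.0° ✓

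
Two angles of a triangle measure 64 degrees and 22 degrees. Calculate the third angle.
Sum of angles in a triangle = 180 degrees
Third angle = 180 - 64 - 22
Third angle = 94 degrees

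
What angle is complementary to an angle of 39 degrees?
Complementary angles sum to 90 degrees.
Other angle = 90 - 39
Other angle = 51 degrees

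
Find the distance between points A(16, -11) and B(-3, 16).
Using the distance formula: d = sqrt((x₂-x₁)² + (y₂-y₁)²)
dx = (-3) - 16 = -19
dy = 16 - (-11) = 27
d = sqrt((-19)² + 27²) = sqrt(361 + 729) = sqrt(1090) = 33.02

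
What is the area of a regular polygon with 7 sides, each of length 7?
For a regular 7-gon with side length s = 7:
Apothem a = s / (2*tan(pi/7)) = 7 / (2*tan(pi/7)) ≈ 7.2678
Perimeter P = 7 * 7 = 49
Area = (1/2) * P * a = (1/2) * 49 * 7.2678 = 178.06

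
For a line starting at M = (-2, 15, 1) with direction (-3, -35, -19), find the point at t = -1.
P(-1) = (-2 + (-3)(-1), 15 + (-35)(-1), 1 + (-19)(-1)) = (1, 50, 20)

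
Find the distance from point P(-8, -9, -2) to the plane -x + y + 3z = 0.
d = |(-1)(-8) + 1(-9) + 3(-2) - (0)| / √((-1)² + 1² + 3²) = 7/√11 = 2.111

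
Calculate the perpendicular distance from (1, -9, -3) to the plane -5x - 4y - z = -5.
d = |(-5)(1) + (-4)(-9) + (-1)(-3) - (-5)| / √((-5)² + (-4)² + (-1)²) = 39/√42 = 6.018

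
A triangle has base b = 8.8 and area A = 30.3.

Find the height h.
A = ½bh  →  h = 2A/b
h = 2·30.3/8.8 = 6.886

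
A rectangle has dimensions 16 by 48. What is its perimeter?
Perimeter = 2 * (length + width)
Perimeter = 2 * (16 + 48)
Perimeter = 2 * 64
Perimeter = 128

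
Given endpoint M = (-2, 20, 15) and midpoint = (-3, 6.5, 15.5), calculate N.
N = (2×(-3) - (-2), 2×6.5 - 20, 2×15.5 - 15) = (-4, -7, 16)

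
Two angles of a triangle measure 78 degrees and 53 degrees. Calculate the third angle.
Sum of angles in a triangle = 180 degrees
Third angle = 180 - 78 - 53
Third angle = 49 degrees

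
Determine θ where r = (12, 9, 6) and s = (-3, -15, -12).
r·s = -243, |r|² = 261, |s|² = 378
cos θ = -243/√98658 ≈ -0.7736
θ ≈ 140.7°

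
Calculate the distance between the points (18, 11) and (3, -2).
Using the distance formula: d = sqrt((x₂-x₁)² + (y₂-y₁)²)
dx = 3 - 18 = -15
dy = (-2) - 11 = -13
d = sqrt((-15)² + (-13)²) = sqrt(225 + 169) = sqrt(394) = 19.85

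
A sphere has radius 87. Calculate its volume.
Volume = (4/3) * pi * r³
Volume = (4/3) * pi * 87³
Volume = (4/3) * pi * 658503
Volume = 2758330.92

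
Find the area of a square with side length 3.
Area = s²
Area = 3²
Area = 9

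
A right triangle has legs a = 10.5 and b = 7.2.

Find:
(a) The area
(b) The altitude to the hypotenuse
(a) Area = ½ab = ½·10.5·7.2 = 37.8
(b) Hypotenuse c = √(10.5² + 7.2²) = √162.09 = 12.7315
    Area = ½·c·h_c  →  h_c = 2·Area/c = 2·37.8/12.7315 = 5.938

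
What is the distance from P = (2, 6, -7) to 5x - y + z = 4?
d = |5(2) + (-1)(6) + 1(-7) - (4)| / √(5² + (-1)² + 1²) = 7/√27 = 1.347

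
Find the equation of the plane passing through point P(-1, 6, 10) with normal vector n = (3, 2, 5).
d = n·P = (3)(-1) + (2)(6) + (5)(10) = 59
Plane: 3x + 2y + 5z = 59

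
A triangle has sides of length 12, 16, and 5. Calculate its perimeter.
Perimeter = sum of all sides
Perimeter = 12 + 16 + 5
Perimeter = 33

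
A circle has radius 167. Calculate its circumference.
Circumference = 2 * pi * r
Circumference = 2 * pi * 167
Circumference = 1049.29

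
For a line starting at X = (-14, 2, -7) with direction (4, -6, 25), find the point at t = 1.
P(1) = (-14 + 4(1), 2 + (-6)(1), -7 + 25(1)) = (-10, -4, 18)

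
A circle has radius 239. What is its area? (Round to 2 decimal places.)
Area = pi * r²
Area = pi * 239²
Area = pi * 57121
Area = 179450.91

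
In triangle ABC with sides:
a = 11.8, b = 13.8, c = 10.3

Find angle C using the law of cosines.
cos(C) = (a² + b² - c²)/(2ab)
cos(C) = (11.8² + 13.8² - 10.3²)/(2·11.8·13.8) = 223.59/325.68 = 0.686533
C = arccos(0.686533) = 46.64°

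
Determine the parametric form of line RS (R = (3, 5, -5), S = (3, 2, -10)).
Direction vector d = S - R = (0, -3, -5)
x = 3, y = 5 - 3t, z = -5 - 5t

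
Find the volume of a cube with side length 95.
Volume = s³
Volume = 95³
Volume = 857375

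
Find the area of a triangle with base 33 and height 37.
Area = (1/2) * base * height
Area = (1/2) * 33 * 37
Area = 610.50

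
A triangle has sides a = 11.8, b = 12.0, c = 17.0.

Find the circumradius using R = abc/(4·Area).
s = (a+b+c)/2 = 20.4
Area = √(s(s-a)(s-b)(s-c)) = √(20.4·8.6·8.4·3.4) = 70.7854
R = abc/(4·Area) = (11.8·12.0·17.0)/(4·70.7854) = 2407.2/283.1416 = 8.502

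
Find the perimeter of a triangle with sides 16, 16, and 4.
Perimeter = sum of all sides
Perimeter = 16 + 16 + 4
Perimeter = 36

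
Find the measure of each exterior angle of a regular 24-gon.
Exterior angle of a regular n-gon = 360/n
Exterior angle = 360/24
Exterior angle = 15 degrees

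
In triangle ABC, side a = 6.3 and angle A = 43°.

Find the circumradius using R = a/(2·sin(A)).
R = a/(2·sin(A)) = 6.3/(2·sin(43°))
R = 6.3/(2·0.681998) = 6.3/1.363997 = 4.619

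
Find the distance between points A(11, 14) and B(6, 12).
Using the distance formula: d = sqrt((x₂-x₁)² + (y₂-y₁)²)
dx = 6 - 11 = -5
dy = 12 - 14 = -2
d = sqrt((-5)² + (-2)²) = sqrt(25 + 4) = sqrt(29) = 5.39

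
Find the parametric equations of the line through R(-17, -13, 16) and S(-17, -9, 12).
Direction vector d = S - R = (0, 4, -4)
x = -17, y = -13 + 4t, z = 16 - 4t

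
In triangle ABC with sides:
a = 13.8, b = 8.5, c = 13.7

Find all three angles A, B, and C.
By the law of cosines:
cos(A) = (b² + c² - a²)/(2bc) = 0.298411  →  A = 72.64°
cos(B) = (a² + c² - b²)/(2ac) = 0.808950  →  B = 36.01°
cos(C) = (a² + b² - c²)/(2ab) = 0.319693  →  C = 71.36°
Check: A + B + C = 180.0° ✓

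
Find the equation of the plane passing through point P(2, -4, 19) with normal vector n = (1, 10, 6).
d = n·P = (1)(2) + (10)(-4) + (6)(19) = 76
Plane: x + 10y + 6z = 76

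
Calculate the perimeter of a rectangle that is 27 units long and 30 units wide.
Perimeter = 2 * (length + width)
Perimeter = 2 * (27 + 30)
Perimeter = 2 * 57
Perimeter = 114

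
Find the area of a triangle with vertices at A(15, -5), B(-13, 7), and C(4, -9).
Using the coordinate formula: Area = (1/2)|x₁(y₂-y₃) + x₂(y₃-y₁) + x₃(y₁-y₂)|
Area = (1/2)|15(7-(-9)) + (-13)((-9)-(-5)) + 4((-5)-7)|
Area = (1/2)|15*16 + (-13)*(-4) + 4*(-12)|
Area = (1/2)|240 + 52 + (-48)|
Area = (1/2)*244 = 122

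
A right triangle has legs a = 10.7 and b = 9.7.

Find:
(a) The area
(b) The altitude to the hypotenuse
(a) Area = ½ab = ½·10.7·9.7 = 51.895
(b) Hypotenuse c = √(10.7² + 9.7²) = √208.58 = 14.4423
    Area = ½·c·h_c  →  h_c = 2·Area/c = 2·51.895/14.4423 = 7.187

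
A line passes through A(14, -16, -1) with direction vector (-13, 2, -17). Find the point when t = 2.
P(2) = (14 + (-13)(2), -16 + 2(2), -1 + (-17)(2)) = (-12, -12, -35)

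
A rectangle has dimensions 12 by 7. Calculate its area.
Area = length * width
Area = 12 * 7
Area = 84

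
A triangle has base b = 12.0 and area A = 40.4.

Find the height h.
A = ½bh  →  h = 2A/b
h = 2·40.4/12.0 = 6.733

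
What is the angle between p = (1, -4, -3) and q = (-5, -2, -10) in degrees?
p·q = 33, |p|² = 26, |q|² = 129
cos θ = 33/√3354 ≈ 0.5698
θ ≈ 55.26°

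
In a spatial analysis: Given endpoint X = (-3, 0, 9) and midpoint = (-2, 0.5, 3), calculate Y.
Y = (2×(-2) - (-3), 2×0.5 - 0, 2×3 - 9) = (-1, 1, -3)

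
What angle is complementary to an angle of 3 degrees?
Complementary angles sum to 90 degrees.
Other angle = 90 - 3
Other angle = 87 degrees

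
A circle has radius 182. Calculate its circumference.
Circumference = 2 * pi * r
Circumference = 2 * pi * 182
Circumference = 1143.54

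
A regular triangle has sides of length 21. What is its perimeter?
Perimeter = number of sides * side length
Perimeter = 3 * 21
Perimeter = 63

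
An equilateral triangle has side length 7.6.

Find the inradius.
For an equilateral triangle, r = s/(2√3) where s is the side.
r = 7.6/(2√3) = 7.6/3.464102 = 2.194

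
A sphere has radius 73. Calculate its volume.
Volume = (4/3) * pi * r³
Volume = (4/3) * pi * 73³
Volume = (4/3) * pi * 389017
Volume = 1629510.60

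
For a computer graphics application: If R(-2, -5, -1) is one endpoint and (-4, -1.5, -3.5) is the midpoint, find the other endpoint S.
S = (2×(-4) - (-2), 2×(-1.5) - (-5), 2×(-3.5) - (-1)) = (-6, 2, -6)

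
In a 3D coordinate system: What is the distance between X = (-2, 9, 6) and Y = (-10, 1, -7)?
d = √[(-8)² + (-8)² + (-13)²] = √297 = 17.23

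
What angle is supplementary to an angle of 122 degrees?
Supplementary angles sum to 180 degrees.
Other angle = 180 - 122
Other angle = 58 degrees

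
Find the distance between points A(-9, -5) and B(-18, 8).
Using the distance formula: d = sqrt((x₂-x₁)² + (y₂-y₁)²)
dx = (-18) - (-9) = -9
dy = 8 - (-5) = 13
d = sqrt((-9)² + 13²) = sqrt(81 + 169) = sqrt(250) = 15.81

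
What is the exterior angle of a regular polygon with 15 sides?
Exterior angle of a regular n-gon = 360/n
Exterior angle = 360/15
Exterior angle = 24 degrees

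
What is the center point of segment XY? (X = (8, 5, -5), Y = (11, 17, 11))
Midpoint = ((8+11)/2, (5+17)/2, (-5+11)/2) = (9.5, 11, 3)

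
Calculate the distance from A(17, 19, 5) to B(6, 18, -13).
d = √[(-11)² + (-1)² + (-18)²] = √446 = 21.12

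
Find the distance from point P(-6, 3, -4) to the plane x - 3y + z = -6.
d = |1(-6) + (-3)(3) + 1(-4) - (-6)| / √(1² + (-3)² + 1²) = 13/√11 = 3.92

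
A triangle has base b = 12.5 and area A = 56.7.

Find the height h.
A = ½bh  →  h = 2A/b
h = 2·56.7/12.5 = 9.072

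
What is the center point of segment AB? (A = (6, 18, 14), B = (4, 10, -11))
Midpoint = ((6+4)/2, (18+10)/2, (14-11)/2) = (5, 14, 1.5)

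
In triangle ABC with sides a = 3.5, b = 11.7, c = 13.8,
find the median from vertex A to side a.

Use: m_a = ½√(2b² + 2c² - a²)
m_a = ½√(2·11.7² + 2·13.8² - 3.5²)
m_a = ½√(273.78 + 380.88 - 12.25) = ½√642.41 = 12.67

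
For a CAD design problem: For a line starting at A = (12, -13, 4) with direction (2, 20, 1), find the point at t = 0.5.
P(0.5) = (12 + 2(0.5), -13 + 20(0.5), 4 + 1(0.5)) = (13, -3, 4.5)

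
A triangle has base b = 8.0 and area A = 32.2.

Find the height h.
A = ½bh  →  h = 2A/b
h = 2·32.2/8.0 = 8.05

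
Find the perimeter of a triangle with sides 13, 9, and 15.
Perimeter = sum of all sides
Perimeter = 13 + 9 + 15
Perimeter = 37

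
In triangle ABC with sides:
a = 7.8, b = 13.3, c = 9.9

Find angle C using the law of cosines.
cos(C) = (a² + b² - c²)/(2ab)
cos(C) = (7.8² + 13.3² - 9.9²)/(2·7.8·13.3) = 139.72/207.48 = 0.673414
C = arccos(0.673414) = 47.67°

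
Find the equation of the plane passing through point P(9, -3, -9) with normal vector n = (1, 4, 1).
d = n·P = (1)(9) + (4)(-3) + (1)(-9) = -12
Plane: x + 4y + z = -12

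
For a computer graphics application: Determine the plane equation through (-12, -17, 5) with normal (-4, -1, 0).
d = n·P = (-4)(-12) + (-1)(-17) + (0)(5) = 65
Plane: -4x - y = 65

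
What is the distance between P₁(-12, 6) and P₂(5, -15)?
Using the distance formula: d = sqrt((x₂-x₁)² + (y₂-y₁)²)
dx = 5 - (-12) = 17
dy = (-15) - 6 = -21
d = sqrt(17² + (-21)²) = sqrt(289 + 441) = sqrt(730) = 27.02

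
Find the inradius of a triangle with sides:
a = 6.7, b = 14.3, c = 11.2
s = (a+b+c)/2 = (6.7+14.3+11.2)/2 = 16.1
Area = √(s(s-a)(s-b)(s-c)) = √(16.1·9.4·1.8·4.9) = 36.5352
r = Area/s = 36.5352/16.1 = 2.269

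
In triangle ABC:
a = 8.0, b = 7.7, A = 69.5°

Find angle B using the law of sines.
sin(B)/b = sin(A)/a
sin(B) = b·sin(A)/a = 7.7·sin(69.5°)/8.0 = 0.901547
B = arcsin(0.901547) = 64.36°  (b ≤ a, so B ≤ A and the acute solution is unique)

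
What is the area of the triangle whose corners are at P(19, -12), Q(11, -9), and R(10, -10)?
Using the coordinate formula: Area = (1/2)|x₁(y₂-y₃) + x₂(y₃-y₁) + x₃(y₁-y₂)|
Area = (1/2)|19((-9)-(-10)) + 11((-10)-(-12)) + 10((-12)-(-9))|
Area = (1/2)|19*1 + 11*2 + 10*(-3)|
Area = (1/2)|19 + 22 + (-30)|
Area = (1/2)*11 = 5.50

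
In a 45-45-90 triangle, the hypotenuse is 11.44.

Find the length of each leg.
In a 45-45-90 triangle, hypotenuse = leg·√2  →  leg = hypotenuse/√2
leg = 11.44/√2 = 8.089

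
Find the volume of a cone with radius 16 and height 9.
Volume = (1/3) * pi * r² * h
Volume = (1/3) * pi * 16² * 9
Volume = (1/3) * pi * 256 * 9
Volume = (1/3) * pi * 2304
Volume = 2412.74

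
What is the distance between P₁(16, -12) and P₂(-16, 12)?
Using the distance formula: d = sqrt((x₂-x₁)² + (y₂-y₁)²)
dx = (-16) - 16 = -32
dy = 12 - (-12) = 24
d = sqrt((-32)² + 24²) = sqrt(1024 + 576) = sqrt(1600) = 40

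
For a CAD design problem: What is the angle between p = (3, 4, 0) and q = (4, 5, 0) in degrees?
p·q = 32, |p|² = 25, |q|² = 41
cos θ = 32/√1025 ≈ 0.9995
θ ≈ 1.79°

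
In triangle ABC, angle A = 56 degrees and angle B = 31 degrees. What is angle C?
Sum of angles in a triangle = 180 degrees
Third angle = 180 - 56 - 31
Third angle = 93 degrees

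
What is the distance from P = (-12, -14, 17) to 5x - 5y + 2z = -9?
d = |5(-12) + (-5)(-14) + 2(17) - (-9)| / √(5² + (-5)² + 2²) = 53/√54 = 7.212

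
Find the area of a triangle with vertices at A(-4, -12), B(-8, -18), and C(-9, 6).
Using the coordinate formula: Area = (1/2)|x₁(y₂-y₃) + x₂(y₃-y₁) + x₃(y₁-y₂)|
Area = (1/2)|(-4)((-18)-6) + (-8)(6-(-12)) + (-9)((-12)-(-18))|
Area = (1/2)|(-4)*(-24) + (-8)*18 + (-9)*6|
Area = (1/2)|96 + (-144) + (-54)|
Area = (1/2)*102 = 51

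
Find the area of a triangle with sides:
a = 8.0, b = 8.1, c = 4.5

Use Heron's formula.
s = (a+b+c)/2 = (8.0+8.1+4.5)/2 = 10.3
A = √(s(s-a)(s-b)(s-c)) = √(10.3·2.3·2.2·5.8)
A = √302.284 = 17.39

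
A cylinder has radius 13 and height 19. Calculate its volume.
Volume = pi * r² * h
Volume = pi * 13² * 19
Volume = pi * 169 * 19
Volume = pi * 3211
Volume = 10087.65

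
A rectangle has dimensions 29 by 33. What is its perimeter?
Perimeter = 2 * (length + width)
Perimeter = 2 * (29 + 33)
Perimeter = 2 * 62
Perimeter = 124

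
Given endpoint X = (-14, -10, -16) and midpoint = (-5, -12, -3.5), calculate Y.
Y = (2×(-5) - (-14), 2×(-12) - (-10), 2×(-3.5) - (-16)) = (4, -14, 9)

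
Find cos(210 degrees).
cos(210 degrees) = -0.866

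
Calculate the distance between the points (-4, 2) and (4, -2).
Using the distance formula: d = sqrt((x₂-x₁)² + (y₂-y₁)²)
dx = 4 - (-4) = 8
dy = (-2) - 2 = -4
d = sqrt(8² + (-4)²) = sqrt(64 + 16) = sqrt(80) = 8.94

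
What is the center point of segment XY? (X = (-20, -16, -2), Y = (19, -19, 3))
Midpoint = ((-20+19)/2, (-16-19)/2, (-2+3)/2) = (-0.5, -17.5, 0.5)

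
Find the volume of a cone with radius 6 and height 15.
Volume = (1/3) * pi * r² * h
Volume = (1/3) * pi * 6² * 15
Volume = (1/3) * pi * 36 * 15
Volume = (1/3) * pi * 540
Volume = 565.49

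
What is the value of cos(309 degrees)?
cos(309 degrees) = 0.6293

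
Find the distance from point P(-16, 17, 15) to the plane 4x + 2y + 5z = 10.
d = |4(-16) + 2(17) + 5(15) - (10)| / √(4² + 2² + 5²) = 35/√45 = 5.217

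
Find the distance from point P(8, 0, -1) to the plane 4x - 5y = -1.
d = |4(8) + (-5)(0) + 0(-1) - (-1)| / √(4² + (-5)² + 0²) = 33/√41 = 5.154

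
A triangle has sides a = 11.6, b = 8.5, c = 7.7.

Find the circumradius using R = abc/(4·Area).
s = (a+b+c)/2 = 13.9
Area = √(s(s-a)(s-b)(s-c)) = √(13.9·2.3·5.4·6.2) = 32.7163
R = abc/(4·Area) = (11.6·8.5·7.7)/(4·32.7163) = 759.22/130.8652 = 5.802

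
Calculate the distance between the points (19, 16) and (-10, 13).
Using the distance formula: d = sqrt((x₂-x₁)² + (y₂-y₁)²)
dx = (-10) - 19 = -29
dy = 13 - 16 = -3
d = sqrt((-29)² + (-3)²) = sqrt(841 + 9) = sqrt(850) = 29.15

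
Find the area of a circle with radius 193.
Area = pi * r²
Area = pi * 193²
Area = pi * 37249
Area = 117021.18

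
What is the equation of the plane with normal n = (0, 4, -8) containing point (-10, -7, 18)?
d = n·P = (0)(-10) + (4)(-7) + (-8)(18) = -172
Plane: 4y - 8z = -172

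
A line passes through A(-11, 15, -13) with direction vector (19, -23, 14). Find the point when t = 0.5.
P(0.5) = (-11 + 19(0.5), 15 + (-23)(0.5), -13 + 14(0.5)) = (-1.5, 3.5, -6)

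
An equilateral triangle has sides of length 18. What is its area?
Area = (sqrt(3)/4) * s²
Area = (sqrt(3)/4) * 18²
Area = (sqrt(3)/4) * 324
Area = 140.30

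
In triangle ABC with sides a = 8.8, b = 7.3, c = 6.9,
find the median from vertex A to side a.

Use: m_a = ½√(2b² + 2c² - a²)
m_a = ½√(2·7.3² + 2·6.9² - 8.8²)
m_a = ½√(106.58 + 95.22 - 77.44) = ½√124.36 = 5.576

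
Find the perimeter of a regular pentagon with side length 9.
Perimeter = number of sides * side length
Perimeter = 5 * 9
Perimeter = 45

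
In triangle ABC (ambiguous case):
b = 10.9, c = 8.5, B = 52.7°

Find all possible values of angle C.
sin(C)/c = sin(B)/b  →  sin(C) = c·sin(B)/b = 8.5·sin(52.7°)/10.9 = 0.620323
C₁ = arcsin(0.620323) = 38.34°,  C₂ = 180° - C₁ = 141.66°
Check C₂: A = 180° - 52.7° - 141.66° = -14.36° ≤ 0, rejected
C = 38.34° (one solution)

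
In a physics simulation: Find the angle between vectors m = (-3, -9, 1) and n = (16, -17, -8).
m·n = 97, |m|² = 91, |n|² = 609
cos θ = 97/√55419 ≈ 0.412
θ ≈ 65.67°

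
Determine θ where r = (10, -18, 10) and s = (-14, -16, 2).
r·s = 168, |r|² = 524, |s|² = 456
cos θ = 168/√238944 ≈ 0.3437
θ ≈ 69.9°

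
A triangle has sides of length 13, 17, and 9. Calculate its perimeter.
Perimeter = sum of all sides
Perimeter = 13 + 17 + 9
Perimeter = 39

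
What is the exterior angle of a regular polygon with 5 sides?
Exterior angle of a regular n-gon = 360/n
Exterior angle = 360/5
Exterior angle = 72 degrees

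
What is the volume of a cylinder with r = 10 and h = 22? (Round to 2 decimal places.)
Volume = pi * r² * h
Volume = pi * 10² * 22
Volume = pi * 100 * 22
Volume = pi * 2200
Volume = 6911.50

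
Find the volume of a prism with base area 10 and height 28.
Volume = base area * height
Volume = 10 * 28
Volume = 280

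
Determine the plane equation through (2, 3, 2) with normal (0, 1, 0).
d = n·P = (0)(2) + (1)(3) + (0)(2) = 3
Plane: y = 3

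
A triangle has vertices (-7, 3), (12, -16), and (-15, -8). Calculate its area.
Using the coordinate formula: Area = (1/2)|x₁(y₂-y₃) + x₂(y₃-y₁) + x₃(y₁-y₂)|
Area = (1/2)|(-7)((-16)-(-8)) + 12((-8)-3) + (-15)(3-(-16))|
Area = (1/2)|(-7)*(-8) + 12*(-11) + (-15)*19|
Area = (1/2)|56 + (-132) + (-285)|
Area = (1/2)*361 = 180.50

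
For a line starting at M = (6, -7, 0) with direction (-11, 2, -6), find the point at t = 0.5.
P(0.5) = (6 + (-11)(0.5), -7 + 2(0.5), 0 + (-6)(0.5)) = (0.5, -6, -3)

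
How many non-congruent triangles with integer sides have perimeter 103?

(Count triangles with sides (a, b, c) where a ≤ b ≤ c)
With a ≤ b ≤ c and a + b + c = 103, the triangle inequality a + b > c gives c < 103/2, so c ≤ 51.
Iterate a from 1 to ⌊p/3⌋ = 34; for each a, b ranges from a to ⌊(p−a)/2⌋ with c = p − a − b, keeping only c ≥ b.
Triples: (1, 51, 51), (2, 50, 51), (3, 49, 51), …
Count = 234 triangles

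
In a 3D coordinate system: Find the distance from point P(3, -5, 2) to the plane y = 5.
d = |0(3) + 1(-5) + 0(2) - (5)| / √(0² + 1² + 0²) = 10/√1 = 10.0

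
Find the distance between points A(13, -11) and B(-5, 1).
Using the distance formula: d = sqrt((x₂-x₁)² + (y₂-y₁)²)
dx = (-5) - 13 = -18
dy = 1 - (-11) = 12
d = sqrt((-18)² + 12²) = sqrt(324 + 144) = sqrt(468) = 21.63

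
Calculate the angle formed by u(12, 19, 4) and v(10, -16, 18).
u·v = -112, |u|² = 521, |v|² = 680
cos θ = -112/√354280 ≈ -0.1882
θ ≈ 100.8°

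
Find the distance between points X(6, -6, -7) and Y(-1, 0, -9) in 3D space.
d = √[(-7)² + (6)² + (-2)²] = √89 = 9.434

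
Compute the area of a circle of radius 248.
Area = pi * r²
Area = pi * 248²
Area = pi * 61504
Area = 193220.51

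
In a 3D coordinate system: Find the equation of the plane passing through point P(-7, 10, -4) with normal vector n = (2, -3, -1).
d = n·P = (2)(-7) + (-3)(10) + (-1)(-4) = -40
Plane: 2x - 3y - z = -40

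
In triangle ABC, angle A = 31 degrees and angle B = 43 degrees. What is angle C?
Sum of angles in a triangle = 180 degrees
Third angle = 180 - 31 - 43
Third angle = 106 degrees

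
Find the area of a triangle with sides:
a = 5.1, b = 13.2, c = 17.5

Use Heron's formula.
s = (a+b+c)/2 = (5.1+13.2+17.5)/2 = 17.9
A = √(s(s-a)(s-b)(s-c)) = √(17.9·12.8·4.7·0.4)
A = √430.746 = 20.75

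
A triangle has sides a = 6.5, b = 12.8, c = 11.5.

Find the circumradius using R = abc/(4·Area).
s = (a+b+c)/2 = 15.4
Area = √(s(s-a)(s-b)(s-c)) = √(15.4·8.9·2.6·3.9) = 37.2799
R = abc/(4·Area) = (6.5·12.8·11.5)/(4·37.2799) = 956.8/149.1196 = 6.416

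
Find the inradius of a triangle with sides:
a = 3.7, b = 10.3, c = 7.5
s = (a+b+c)/2 = (3.7+10.3+7.5)/2 = 10.75
Area = √(s(s-a)(s-b)(s-c)) = √(10.75·7.05·0.45·3.25) = 10.528
r = Area/s = 10.528/10.75 = 0.9794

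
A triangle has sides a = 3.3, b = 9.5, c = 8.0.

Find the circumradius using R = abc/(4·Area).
s = (a+b+c)/2 = 10.4
Area = √(s(s-a)(s-b)(s-c)) = √(10.4·7.1·0.9·2.4) = 12.6291
R = abc/(4·Area) = (3.3·9.5·8.0)/(4·12.6291) = 250.8/50.5164 = 4.965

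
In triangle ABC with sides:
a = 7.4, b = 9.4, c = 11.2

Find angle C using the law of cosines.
cos(C) = (a² + b² - c²)/(2ab)
cos(C) = (7.4² + 9.4² - 11.2²)/(2·7.4·9.4) = 17.68/139.12 = 0.127085
C = arccos(0.127085) = 82.7°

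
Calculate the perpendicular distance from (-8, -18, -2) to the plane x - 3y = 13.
d = |1(-8) + (-3)(-18) + 0(-2) - (13)| / √(1² + (-3)² + 0²) = 33/√10 = 10.44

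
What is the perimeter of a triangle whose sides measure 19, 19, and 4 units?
Perimeter = sum of all sides
Perimeter = 19 + 19 + 4
Perimeter = 42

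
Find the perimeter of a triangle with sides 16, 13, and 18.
Perimeter = sum of all sides
Perimeter = 16 + 13 + 18
Perimeter = 47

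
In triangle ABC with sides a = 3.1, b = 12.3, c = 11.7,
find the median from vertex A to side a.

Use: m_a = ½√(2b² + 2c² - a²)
m_a = ½√(2·12.3² + 2·11.7² - 3.1²)
m_a = ½√(302.58 + 273.78 - 9.61) = ½√566.75 = 11.9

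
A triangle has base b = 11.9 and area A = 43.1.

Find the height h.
A = ½bh  →  h = 2A/b
h = 2·43.1/11.9 = 7.244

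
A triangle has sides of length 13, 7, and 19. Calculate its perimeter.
Perimeter = sum of all sides
Perimeter = 13 + 7 + 19
Perimeter = 39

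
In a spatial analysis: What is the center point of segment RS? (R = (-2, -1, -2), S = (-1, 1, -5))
Midpoint = ((-2-1)/2, (-1+1)/2, (-2-5)/2) = (-1.5, 0, -3.5)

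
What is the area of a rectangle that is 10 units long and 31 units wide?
Area = length * width
Area = 10 * 31
Area = 310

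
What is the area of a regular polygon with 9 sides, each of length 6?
For a regular 9-gon with side length s = 6:
Apothem a = s / (2*tan(pi/9)) = 6 / (2*tan(pi/9)) ≈ 8.24243
Perimeter P = 9 * 6 = 54
Area = (1/2) * P * a = (1/2) * 54 * 8.24243 = 222.55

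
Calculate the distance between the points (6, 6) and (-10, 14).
Using the distance formula: d = sqrt((x₂-x₁)² + (y₂-y₁)²)
dx = (-10) - 6 = -16
dy = 14 - 6 = 8
d = sqrt((-16)² + 8²) = sqrt(256 + 64) = sqrt(320) = 17.89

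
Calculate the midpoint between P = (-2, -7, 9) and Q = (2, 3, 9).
Midpoint = ((-2+2)/2, (-7+3)/2, (9+9)/2) = (0, -2, 9)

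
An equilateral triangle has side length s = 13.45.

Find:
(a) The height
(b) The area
(a) Height h = s·√3/2 = 13.45·√3/2 = 11.65
(b) Area = (√3/4)·s² = (√3/4)·13.45² = (√3/4)·180.902 = 78.33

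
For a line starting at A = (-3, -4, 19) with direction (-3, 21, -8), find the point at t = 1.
P(1) = (-3 + (-3)(1), -4 + 21(1), 19 + (-8)(1)) = (-6, 17, 11)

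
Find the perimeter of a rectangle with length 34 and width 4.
Perimeter = 2 * (length + width)
Perimeter = 2 * (34 + 4)
Perimeter = 2 * 38
Perimeter = 76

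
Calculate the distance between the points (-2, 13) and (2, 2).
Using the distance formula: d = sqrt((x₂-x₁)² + (y₂-y₁)²)
dx = 2 - (-2) = 4
dy = 2 - 13 = -11
d = sqrt(4² + (-11)²) = sqrt(16 + 121) = sqrt(137) = 11.70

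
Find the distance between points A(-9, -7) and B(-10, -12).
Using the distance formula: d = sqrt((x₂-x₁)² + (y₂-y₁)²)
dx = (-10) - (-9) = -1
dy = (-12) - (-7) = -5
d = sqrt((-1)² + (-5)²) = sqrt(1 + 25) = sqrt(26) = 5.10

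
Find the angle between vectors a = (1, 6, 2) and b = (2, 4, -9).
a·b = 8, |a|² = 41, |b|² = 101
cos θ = 8/√4141 ≈ 0.1243
θ ≈ 82.86°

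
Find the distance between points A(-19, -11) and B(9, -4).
Using the distance formula: d = sqrt((x₂-x₁)² + (y₂-y₁)²)
dx = 9 - (-19) = 28
dy = (-4) - (-11) = 7
d = sqrt(28² + 7²) = sqrt(784 + 49) = sqrt(833) = 28.86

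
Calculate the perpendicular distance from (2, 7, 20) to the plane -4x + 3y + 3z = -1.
d = |(-4)(2) + 3(7) + 3(20) - (-1)| / √((-4)² + 3² + 3²) = 74/√34 = 12.69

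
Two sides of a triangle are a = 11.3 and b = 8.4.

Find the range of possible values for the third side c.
By the triangle inequality: |a - b| < c < a + b
|11.3 - 8.4| < c < 11.3 + 8.4
2.9 < c < 19.7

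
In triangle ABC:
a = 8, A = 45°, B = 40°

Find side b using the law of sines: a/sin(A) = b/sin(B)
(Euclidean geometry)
b = a·sin(B)/sin(A) = 8·sin(40°)/sin(45°)
b = 8·0.642788/0.707107 = 7.272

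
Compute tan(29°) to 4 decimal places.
tan(29 degrees) = 0.5543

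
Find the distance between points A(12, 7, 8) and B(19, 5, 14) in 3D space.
d = √[(7)² + (-2)² + (6)²] = √89 = 9.434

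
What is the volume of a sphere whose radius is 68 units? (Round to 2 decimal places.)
Volume = (4/3) * pi * r³
Volume = (4/3) * pi * 68³
Volume = (4/3) * pi * 314432
Volume = 1317089.68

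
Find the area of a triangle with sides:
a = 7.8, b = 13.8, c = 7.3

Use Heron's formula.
s = (a+b+c)/2 = (7.8+13.8+7.3)/2 = 14.45
A = √(s(s-a)(s-b)(s-c)) = √(14.45·6.65·0.65·7.15)
A = √446.59 = 21.13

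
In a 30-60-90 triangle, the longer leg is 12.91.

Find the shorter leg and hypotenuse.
In a 30-60-90 triangle, sides are in ratio 1 : √3 : 2.
Long leg = short leg·√3  →  short leg = 12.91/√3 = 7.454
Hypotenuse = 2·(short leg) = 2·12.91/√3 = 14.91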